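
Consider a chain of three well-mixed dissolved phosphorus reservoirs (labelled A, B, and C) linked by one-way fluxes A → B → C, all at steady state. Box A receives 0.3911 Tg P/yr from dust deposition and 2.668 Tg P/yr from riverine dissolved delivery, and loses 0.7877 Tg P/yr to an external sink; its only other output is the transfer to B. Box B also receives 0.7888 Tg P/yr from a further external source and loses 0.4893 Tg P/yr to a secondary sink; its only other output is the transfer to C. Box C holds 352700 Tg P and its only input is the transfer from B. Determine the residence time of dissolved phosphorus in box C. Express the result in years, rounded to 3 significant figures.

Box A: F(A→B) = (0.3911 + 2.668) − 0.7877 = 2.2714 Tg P/yr.
Box B: F(B→C) = (2.2714 + 0.7888) − 0.4893 = 2.5709 Tg P/yr.
Box C throughput = its input = 2.5709 Tg P/yr; τ = 352700 / 2.5709 = 137200 yr.

137000 yr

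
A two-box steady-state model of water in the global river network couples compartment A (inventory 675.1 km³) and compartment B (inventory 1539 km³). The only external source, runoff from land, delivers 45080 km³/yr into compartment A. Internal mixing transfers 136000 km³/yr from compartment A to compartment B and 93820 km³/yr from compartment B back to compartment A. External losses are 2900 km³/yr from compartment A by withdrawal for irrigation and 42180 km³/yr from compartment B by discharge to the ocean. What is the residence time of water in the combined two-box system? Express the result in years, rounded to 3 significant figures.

Treat the two boxes together as one reservoir: the mixing fluxes between them are internal recycling, so τ = ΣM / Σ(external losses).
M_total = 675.1 + 1539 = 2214.1 km³.
ΣF_external_out = 2900 + 42180 = 45080 km³/yr.
τ = M_total / ΣF_ext = 2214.1 / 45080 = 0.04911 yr.

0.0491 yr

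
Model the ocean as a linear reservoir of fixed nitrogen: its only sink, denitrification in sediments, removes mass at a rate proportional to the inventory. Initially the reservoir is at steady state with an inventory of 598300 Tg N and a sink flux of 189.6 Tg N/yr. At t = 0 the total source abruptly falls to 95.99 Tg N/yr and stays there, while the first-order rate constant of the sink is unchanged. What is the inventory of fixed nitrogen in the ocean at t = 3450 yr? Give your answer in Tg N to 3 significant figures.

τ = M₀/F₀ = 598300/189.6 = 3156 yr; rate constant k = 1/τ.
New steady state M_∞ = F₁/k = F₁·τ = 95.99 × 3156 = 302910 Tg N.
M(t) = M_∞ + (M₀ − M_∞)·e^(−t/τ); t/τ = 3450/3156 = 1.093, so e^(−t/τ) = 0.3351.
M(t) = 302910 + 295400 × 0.3351 = 401890 Tg N.

402000 Tg N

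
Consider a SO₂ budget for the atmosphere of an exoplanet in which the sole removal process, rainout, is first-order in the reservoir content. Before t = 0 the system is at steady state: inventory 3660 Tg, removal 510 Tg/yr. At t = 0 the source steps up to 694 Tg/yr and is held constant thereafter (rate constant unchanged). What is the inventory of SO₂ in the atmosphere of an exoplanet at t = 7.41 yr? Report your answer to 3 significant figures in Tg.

Residence time τ = M₀/F₀ = 7.176 yr. The eventual steady state is M_∞ = M₀·(F₁/F₀) = 3660 × 694/510 = 4980.5 Tg.
The anomaly ΔM(t) = M(t) − M_∞ decays as ΔM₀·e^(−t/τ) with ΔM₀ = 3660 − 4980.5 = −1320 Tg.
At t = 7.41 yr, e^(−t/τ) = e^(−1.033) = 0.3561, so ΔM = −470.2 Tg and M = 4980.5 − 470.2 = 4510.2 Tg.

4510 Tg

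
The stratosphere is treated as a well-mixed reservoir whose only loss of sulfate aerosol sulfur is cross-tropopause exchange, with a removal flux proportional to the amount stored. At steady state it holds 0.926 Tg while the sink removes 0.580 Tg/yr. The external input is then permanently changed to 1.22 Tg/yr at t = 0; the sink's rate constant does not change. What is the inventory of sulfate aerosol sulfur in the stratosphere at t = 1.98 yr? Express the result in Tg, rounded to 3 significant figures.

τ = M₀/F₀ = 0.926/0.580 = 1.597 yr; rate constant k = 1/τ.
New steady state M_∞ = F₁/k = F₁·τ = 1.22 × 1.597 = 1.9478 Tg.
M(t) = M_∞ + (M₀ − M_∞)·e^(−t/τ); t/τ = 1.98/1.597 = 1.240, so e^(−t/τ) = 0.2893.
M(t) = 1.9478 − 1.022 × 0.2893 = 1.6522 Tg.

1.65 Tg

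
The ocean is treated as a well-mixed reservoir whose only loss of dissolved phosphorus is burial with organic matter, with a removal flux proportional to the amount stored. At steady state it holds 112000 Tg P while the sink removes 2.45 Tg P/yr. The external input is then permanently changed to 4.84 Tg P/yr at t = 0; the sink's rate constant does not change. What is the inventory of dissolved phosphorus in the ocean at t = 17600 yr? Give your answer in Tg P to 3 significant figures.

The sink rate constant is k = F₀/M₀ = 2.45/112000 = 2.188×10^-5 yr⁻¹.
Solving dM/dt = F₁ − kM with M(0) = M₀ gives M(t) = F₁/k + (M₀ − F₁/k)·e^(−kt).
F₁/k = 4.84/2.188×10^-5 = 221260 Tg P; kt = 2.188×10^-5 × 17600 = 0.3850, e^(−kt) = 0.6805.
M(17600) = 221260 + (112000 − 221260) × 0.6805 = 221260 − 74340 = 146910 Tg P.

147000 Tg P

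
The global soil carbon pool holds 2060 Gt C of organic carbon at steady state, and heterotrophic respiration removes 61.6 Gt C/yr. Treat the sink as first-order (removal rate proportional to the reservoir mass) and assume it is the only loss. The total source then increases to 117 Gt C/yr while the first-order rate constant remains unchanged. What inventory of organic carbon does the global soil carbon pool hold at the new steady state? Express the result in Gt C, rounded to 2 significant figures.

3900 Gt C

Rate constant k = F/M = 61.6 / 2060 = 0.02990 yr⁻¹.
At the new steady state, source = k·M_new ⇒ M_new = 117 / 0.02990 = 3913 Gt C.
(Equivalently M_new = M × F_new/F_old = 2060 × 117/61.6.)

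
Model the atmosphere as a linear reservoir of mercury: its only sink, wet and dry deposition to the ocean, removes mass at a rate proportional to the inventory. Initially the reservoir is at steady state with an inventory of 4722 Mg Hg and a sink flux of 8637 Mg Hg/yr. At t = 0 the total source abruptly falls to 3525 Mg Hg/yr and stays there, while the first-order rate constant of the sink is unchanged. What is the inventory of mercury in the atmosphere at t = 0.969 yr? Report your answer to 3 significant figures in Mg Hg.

Residence time τ = M₀/F₀ = 0.5467 yr. The eventual steady state is M_∞ = M₀·(F₁/F₀) = 4722 × 3525/8637 = 1927.2 Mg Hg.
The anomaly ΔM(t) = M(t) − M_∞ decays as ΔM₀·e^(−t/τ) with ΔM₀ = 4722 − 1927.2 = 2795 Mg Hg.
At t = 0.969 yr, e^(−t/τ) = e^(−1.772) = 0.1699, so ΔM = 474.9 Mg Hg and M = 1927.2 + 474.9 = 2402.1 Mg Hg.

2400 Mg Hg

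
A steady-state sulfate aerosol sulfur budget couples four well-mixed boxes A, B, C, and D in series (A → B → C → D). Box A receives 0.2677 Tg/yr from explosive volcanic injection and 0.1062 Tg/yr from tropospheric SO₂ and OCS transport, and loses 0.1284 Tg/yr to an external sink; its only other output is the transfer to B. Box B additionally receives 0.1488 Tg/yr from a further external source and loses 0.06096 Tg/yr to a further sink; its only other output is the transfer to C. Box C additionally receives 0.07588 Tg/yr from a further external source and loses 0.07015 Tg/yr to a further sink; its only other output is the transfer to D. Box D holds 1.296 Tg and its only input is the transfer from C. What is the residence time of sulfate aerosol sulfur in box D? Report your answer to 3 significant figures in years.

Box A: F(A→B) = (0.2677 + 0.1062) − 0.1284 = 0.24550 Tg/yr.
Box B: F(B→C) = (0.24550 + 0.1488) − 0.06096 = 0.33334 Tg/yr.
Box C: F(C→D) = (0.33334 + 0.07588) − 0.07015 = 0.33907 Tg/yr.
Box D throughput = its input = 0.33907 Tg/yr; τ = 1.296 / 0.33907 = 3.822 yr.

3.82 yr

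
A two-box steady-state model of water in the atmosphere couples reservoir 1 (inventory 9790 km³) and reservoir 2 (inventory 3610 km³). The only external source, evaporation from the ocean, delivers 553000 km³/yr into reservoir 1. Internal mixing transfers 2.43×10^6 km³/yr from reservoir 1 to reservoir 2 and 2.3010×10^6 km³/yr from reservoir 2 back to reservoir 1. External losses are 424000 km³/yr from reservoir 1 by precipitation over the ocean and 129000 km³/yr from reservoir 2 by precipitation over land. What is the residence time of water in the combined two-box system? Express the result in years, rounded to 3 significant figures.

0.0242 yr

For the system as a whole, the A↔B exchange is internal and contributes nothing to the throughput; only the external sinks remove mass.
M_total = 9790 + 3610 = 13400 km³.
ΣF_external_out = 424000 + 129000 = 553000 km³/yr.
τ = M_total / ΣF_ext = 13400 / 553000 = 0.02423 yr.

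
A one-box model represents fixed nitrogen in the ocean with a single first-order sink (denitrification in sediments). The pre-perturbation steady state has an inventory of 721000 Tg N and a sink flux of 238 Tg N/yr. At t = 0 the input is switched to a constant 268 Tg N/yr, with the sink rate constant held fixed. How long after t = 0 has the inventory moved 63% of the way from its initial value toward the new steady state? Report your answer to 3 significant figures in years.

3010 yr

τ = M₀/F₀ = 721000/238 = 3029 yr.
The remaining gap fraction is e^(−t/τ); 63% covered ⇒ e^(−t/τ) = 0.370.
t = −τ ln(0.370) = 3029 × 0.9943 = 3012 yr.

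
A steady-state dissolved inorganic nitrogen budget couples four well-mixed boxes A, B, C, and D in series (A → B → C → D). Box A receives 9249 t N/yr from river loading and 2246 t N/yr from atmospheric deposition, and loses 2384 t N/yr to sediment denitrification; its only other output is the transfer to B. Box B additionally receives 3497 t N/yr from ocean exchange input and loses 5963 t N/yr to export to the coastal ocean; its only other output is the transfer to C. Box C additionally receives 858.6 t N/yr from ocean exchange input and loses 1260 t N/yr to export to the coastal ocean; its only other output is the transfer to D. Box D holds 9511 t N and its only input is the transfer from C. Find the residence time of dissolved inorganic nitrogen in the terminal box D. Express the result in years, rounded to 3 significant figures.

Box A: F(A→B) = (9249 + 2246) − 2384 = 9111.0 t N/yr.
Box B: F(B→C) = (9111.0 + 3497) − 5963 = 6645.0 t N/yr.
Box C: F(C→D) = (6645.0 + 858.6) − 1260 = 6243.6 t N/yr.
Box D throughput = its input = 6243.6 t N/yr; τ = 9511 / 6243.6 = 1.523 yr.

1.52 yr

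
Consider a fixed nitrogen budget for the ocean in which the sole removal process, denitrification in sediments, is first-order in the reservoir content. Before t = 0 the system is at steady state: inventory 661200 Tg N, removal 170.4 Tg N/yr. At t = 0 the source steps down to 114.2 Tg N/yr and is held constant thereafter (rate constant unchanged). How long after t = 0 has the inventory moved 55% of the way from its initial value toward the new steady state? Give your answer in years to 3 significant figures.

3100 yr

τ = M₀/F₀ = 661200/170.4 = 3880 yr.
The remaining gap fraction is e^(−t/τ); 55% covered ⇒ e^(−t/τ) = 0.450.
t = −τ ln(0.450) = 3880 × 0.7985 = 3098 yr.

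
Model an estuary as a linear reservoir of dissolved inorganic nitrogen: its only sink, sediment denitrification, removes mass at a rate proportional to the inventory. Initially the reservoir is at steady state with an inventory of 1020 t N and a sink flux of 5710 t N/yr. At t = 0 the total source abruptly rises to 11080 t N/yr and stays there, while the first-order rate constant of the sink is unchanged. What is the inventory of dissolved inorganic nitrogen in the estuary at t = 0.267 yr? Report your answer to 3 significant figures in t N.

1760 t N

The sink rate constant is k = F₀/M₀ = 5710/1020 = 5.598 yr⁻¹.
Solving dM/dt = F₁ − kM with M(0) = M₀ gives M(t) = F₁/k + (M₀ − F₁/k)·e^(−kt).
F₁/k = 11080/5.598 = 1979.3 t N; kt = 5.598 × 0.267 = 1.495, e^(−kt) = 0.2243.
M(0.267) = 1979.3 + (1020 − 1979.3) × 0.2243 = 1979.3 − 215.2 = 1764.1 t N.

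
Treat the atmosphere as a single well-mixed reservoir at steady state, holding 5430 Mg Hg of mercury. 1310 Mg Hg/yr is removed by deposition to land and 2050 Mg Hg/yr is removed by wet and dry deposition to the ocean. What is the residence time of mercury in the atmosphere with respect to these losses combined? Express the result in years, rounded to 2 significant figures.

1.6 yr

Total removal = 1310 + 2050 = 3360.0 Mg Hg/yr.
τ = M / ΣF_out = 5430 / 3360.0 = 1.616 yr.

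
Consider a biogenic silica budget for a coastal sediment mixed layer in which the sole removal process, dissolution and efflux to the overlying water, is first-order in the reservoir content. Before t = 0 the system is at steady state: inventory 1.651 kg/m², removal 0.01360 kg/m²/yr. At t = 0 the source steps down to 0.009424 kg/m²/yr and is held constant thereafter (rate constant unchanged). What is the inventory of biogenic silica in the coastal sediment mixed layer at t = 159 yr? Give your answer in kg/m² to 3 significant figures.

Residence time τ = M₀/F₀ = 121.4 yr. The eventual steady state is M_∞ = M₀·(F₁/F₀) = 1.651 × 0.009424/0.01360 = 1.1440 kg/m².
The anomaly ΔM(t) = M(t) − M_∞ decays as ΔM₀·e^(−t/τ) with ΔM₀ = 1.651 − 1.1440 = 0.5070 kg/m².
At t = 159 yr, e^(−t/τ) = e^(−1.310) = 0.2699, so ΔM = 0.1368 kg/m² and M = 1.1440 + 0.1368 = 1.2809 kg/m².

1.28 kg/m²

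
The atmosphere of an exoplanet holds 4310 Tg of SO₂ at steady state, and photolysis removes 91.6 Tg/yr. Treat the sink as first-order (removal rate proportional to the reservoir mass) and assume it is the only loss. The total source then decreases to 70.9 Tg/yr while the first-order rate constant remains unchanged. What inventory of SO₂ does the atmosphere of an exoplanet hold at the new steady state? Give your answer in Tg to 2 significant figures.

Rate constant k = F/M = 91.6 / 4310 = 0.02125 yr⁻¹.
At the new steady state, source = k·M_new ⇒ M_new = 70.9 / 0.02125 = 3336 Tg.
(Equivalently M_new = M × F_new/F_old = 4310 × 70.9/91.6.)

3300 Tg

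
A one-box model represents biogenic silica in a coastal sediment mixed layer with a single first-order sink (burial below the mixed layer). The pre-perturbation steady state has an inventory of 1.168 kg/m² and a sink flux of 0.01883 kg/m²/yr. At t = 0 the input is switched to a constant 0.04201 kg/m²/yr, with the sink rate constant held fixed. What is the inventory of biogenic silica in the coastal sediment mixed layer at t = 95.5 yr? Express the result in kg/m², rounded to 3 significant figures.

Residence time τ = M₀/F₀ = 62.03 yr. The eventual steady state is M_∞ = M₀·(F₁/F₀) = 1.168 × 0.04201/0.01883 = 2.6058 kg/m².
The anomaly ΔM(t) = M(t) − M_∞ decays as ΔM₀·e^(−t/τ) with ΔM₀ = 1.168 − 2.6058 = −1.438 kg/m².
At t = 95.5 yr, e^(−t/τ) = e^(−1.540) = 0.2145, so ΔM = −0.3084 kg/m² and M = 2.6058 − 0.3084 = 2.2975 kg/m².

2.30 kg/m²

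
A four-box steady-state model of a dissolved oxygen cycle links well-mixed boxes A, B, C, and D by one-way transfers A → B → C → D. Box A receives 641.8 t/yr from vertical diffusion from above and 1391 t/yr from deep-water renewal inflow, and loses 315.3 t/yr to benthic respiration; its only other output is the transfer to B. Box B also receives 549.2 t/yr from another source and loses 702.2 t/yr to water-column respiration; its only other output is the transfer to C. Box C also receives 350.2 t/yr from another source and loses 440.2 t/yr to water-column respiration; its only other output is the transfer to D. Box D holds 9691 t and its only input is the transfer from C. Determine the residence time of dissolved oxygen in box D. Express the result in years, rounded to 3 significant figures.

Box A: F(A→B) = (641.8 + 1391) − 315.3 = 1717.5 t/yr.
Box B: F(B→C) = (1717.5 + 549.2) − 702.2 = 1564.5 t/yr.
Box C: F(C→D) = (1564.5 + 350.2) − 440.2 = 1474.5 t/yr.
Box D throughput = its input = 1474.5 t/yr; τ = 9691 / 1474.5 = 6.572 yr.

6.57 yr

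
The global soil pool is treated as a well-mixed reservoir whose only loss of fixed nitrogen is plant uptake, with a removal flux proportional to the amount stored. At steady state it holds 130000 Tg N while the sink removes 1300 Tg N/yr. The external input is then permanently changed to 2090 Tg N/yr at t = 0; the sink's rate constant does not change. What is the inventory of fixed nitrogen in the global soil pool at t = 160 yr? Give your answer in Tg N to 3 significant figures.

Residence time τ = M₀/F₀ = 100.0 yr. The eventual steady state is M_∞ = M₀·(F₁/F₀) = 130000 × 2090/1300 = 209000 Tg N.
The anomaly ΔM(t) = M(t) − M_∞ decays as ΔM₀·e^(−t/τ) with ΔM₀ = 130000 − 209000 = −79000 Tg N.
At t = 160 yr, e^(−t/τ) = e^(−1.600) = 0.2019, so ΔM = −15950 Tg N and M = 209000 − 15950 = 193050 Tg N.

193000 Tg N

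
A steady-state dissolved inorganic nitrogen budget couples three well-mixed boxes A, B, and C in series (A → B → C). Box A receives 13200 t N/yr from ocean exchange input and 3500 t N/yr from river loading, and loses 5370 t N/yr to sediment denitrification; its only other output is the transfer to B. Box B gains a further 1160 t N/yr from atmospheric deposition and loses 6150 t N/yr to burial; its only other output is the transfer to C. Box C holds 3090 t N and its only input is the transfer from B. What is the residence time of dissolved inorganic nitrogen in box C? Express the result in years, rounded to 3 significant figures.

0.487 yr

Box A: F(A→B) = (13200 + 3500) − 5370 = 11330 t N/yr.
Box B: F(B→C) = (11330 + 1160) − 6150 = 6340.0 t N/yr.
Box C throughput = its input = 6340.0 t N/yr; τ = 3090 / 6340.0 = 0.4874 yr.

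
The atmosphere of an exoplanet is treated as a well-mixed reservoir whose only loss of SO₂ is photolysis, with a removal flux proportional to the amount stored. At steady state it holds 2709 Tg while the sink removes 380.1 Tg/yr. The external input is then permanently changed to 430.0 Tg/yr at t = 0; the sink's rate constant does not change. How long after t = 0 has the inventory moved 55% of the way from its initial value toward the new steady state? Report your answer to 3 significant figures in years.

τ = M₀/F₀ = 2709/380.1 = 7.127 yr.
The remaining gap fraction is e^(−t/τ); 55% covered ⇒ e^(−t/τ) = 0.450.
t = −τ ln(0.450) = 7.127 × 0.7985 = 5.691 yr.

5.69 yr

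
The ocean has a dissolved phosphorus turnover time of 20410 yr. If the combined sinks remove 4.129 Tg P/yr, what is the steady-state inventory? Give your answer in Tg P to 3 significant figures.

84300 Tg P

τ = M/F ⇒ M = τ × F = 20410 × 4.129 = 84270 Tg P.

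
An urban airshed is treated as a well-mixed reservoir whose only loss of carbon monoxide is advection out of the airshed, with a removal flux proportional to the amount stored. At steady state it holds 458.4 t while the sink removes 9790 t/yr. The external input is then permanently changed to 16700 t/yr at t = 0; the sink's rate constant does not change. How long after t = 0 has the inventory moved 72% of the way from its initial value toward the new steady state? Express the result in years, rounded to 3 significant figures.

0.0596 yr

τ = M₀/F₀ = 458.4/9790 = 0.04682 yr.
The remaining gap fraction is e^(−t/τ); 72% covered ⇒ e^(−t/τ) = 0.280.
t = −τ ln(0.280) = 0.04682 × 1.273 = 0.05960 yr.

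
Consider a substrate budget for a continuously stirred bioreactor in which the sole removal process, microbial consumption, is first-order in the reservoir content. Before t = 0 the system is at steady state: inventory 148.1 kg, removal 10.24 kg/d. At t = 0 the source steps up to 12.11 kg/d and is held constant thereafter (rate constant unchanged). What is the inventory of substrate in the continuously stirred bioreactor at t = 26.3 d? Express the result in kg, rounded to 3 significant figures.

The sink rate constant is k = F₀/M₀ = 10.24/148.1 = 0.06914 d⁻¹.
Solving dM/dt = F₁ − kM with M(0) = M₀ gives M(t) = F₁/k + (M₀ − F₁/k)·e^(−kt).
F₁/k = 12.11/0.06914 = 175.15 kg; kt = 0.06914 × 26.3 = 1.818, e^(−kt) = 0.1623.
M(26.3) = 175.15 + (148.1 − 175.15) × 0.1623 = 175.15 − 4.389 = 170.76 kg.

171 kg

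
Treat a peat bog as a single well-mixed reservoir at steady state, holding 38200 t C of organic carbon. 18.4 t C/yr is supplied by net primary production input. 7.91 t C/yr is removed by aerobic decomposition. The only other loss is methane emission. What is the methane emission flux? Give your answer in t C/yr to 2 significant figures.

10 t C/yr

At steady state ΣF_in = ΣF_out.
ΣF_in = 18.400 t C/yr.
Methane emission flux = ΣF_in − (7.91) = 18.400 − 7.910 = 10.49 t C/yr.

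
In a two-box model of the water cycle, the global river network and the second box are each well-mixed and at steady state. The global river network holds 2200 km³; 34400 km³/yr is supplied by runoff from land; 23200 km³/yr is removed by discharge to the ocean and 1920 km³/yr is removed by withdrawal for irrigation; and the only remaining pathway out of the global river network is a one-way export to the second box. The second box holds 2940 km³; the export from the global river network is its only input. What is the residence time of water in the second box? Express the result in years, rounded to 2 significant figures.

Balance the global river network: ΣF_in = 34400 km³/yr.
Export to the second box = ΣF_in − (23200 + 1920) = 9280.0 km³/yr.
At steady state the output of the second box equals its input, 9280.0 km³/yr.
τ = M / F = 2940 / 9280.0 = 0.3168 yr.

0.32 yr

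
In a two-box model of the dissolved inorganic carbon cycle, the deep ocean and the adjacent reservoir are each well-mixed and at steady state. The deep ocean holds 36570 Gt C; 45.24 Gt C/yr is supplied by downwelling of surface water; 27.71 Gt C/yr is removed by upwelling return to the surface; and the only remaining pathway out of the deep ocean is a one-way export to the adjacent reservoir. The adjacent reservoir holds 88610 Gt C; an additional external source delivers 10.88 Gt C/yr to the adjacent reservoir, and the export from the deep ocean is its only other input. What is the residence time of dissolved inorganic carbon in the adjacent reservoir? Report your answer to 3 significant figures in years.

3120 yr

Balance the deep ocean: ΣF_in = 45.240 Gt C/yr.
Export to the adjacent reservoir = ΣF_in − (27.71) = 17.530 Gt C/yr.
Total input to the adjacent reservoir = 17.530 + 10.88 = 28.410 Gt C/yr; at steady state this equals its total output.
τ = M / F = 88610 / 28.410 = 3119 yr.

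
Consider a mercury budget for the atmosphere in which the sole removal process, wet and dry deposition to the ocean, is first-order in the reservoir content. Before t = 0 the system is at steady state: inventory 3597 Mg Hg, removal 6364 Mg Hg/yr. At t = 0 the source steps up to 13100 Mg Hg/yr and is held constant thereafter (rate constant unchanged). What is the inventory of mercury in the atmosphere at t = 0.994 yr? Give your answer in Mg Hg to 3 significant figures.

6750 Mg Hg

τ = M₀/F₀ = 3597/6364 = 0.5652 yr; rate constant k = 1/τ.
New steady state M_∞ = F₁/k = F₁·τ = 13100 × 0.5652 = 7404.3 Mg Hg.
M(t) = M_∞ + (M₀ − M_∞)·e^(−t/τ); t/τ = 0.994/0.5652 = 1.759, so e^(−t/τ) = 0.1723.
M(t) = 7404.3 − 3807 × 0.1723 = 6748.3 Mg Hg.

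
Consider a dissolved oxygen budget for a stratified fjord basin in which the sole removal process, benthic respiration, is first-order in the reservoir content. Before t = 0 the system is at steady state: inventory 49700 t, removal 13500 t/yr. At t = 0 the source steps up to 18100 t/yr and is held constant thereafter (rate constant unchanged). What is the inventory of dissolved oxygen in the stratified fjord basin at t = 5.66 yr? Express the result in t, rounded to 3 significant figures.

63000 t

The sink rate constant is k = F₀/M₀ = 13500/49700 = 0.2716 yr⁻¹.
Solving dM/dt = F₁ − kM with M(0) = M₀ gives M(t) = F₁/k + (M₀ − F₁/k)·e^(−kt).
F₁/k = 18100/0.2716 = 66635 t; kt = 0.2716 × 5.66 = 1.537, e^(−kt) = 0.2149.
M(5.66) = 66635 + (49700 − 66635) × 0.2149 = 66635 − 3640 = 62995 t.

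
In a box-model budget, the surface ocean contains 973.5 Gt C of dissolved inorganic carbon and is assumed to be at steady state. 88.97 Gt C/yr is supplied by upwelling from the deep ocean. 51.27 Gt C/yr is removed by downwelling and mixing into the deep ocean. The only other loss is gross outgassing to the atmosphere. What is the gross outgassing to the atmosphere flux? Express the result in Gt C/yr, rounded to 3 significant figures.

37.7 Gt C/yr

At steady state ΣF_in = ΣF_out.
ΣF_in = 88.970 Gt C/yr.
Gross outgassing to the atmosphere flux = ΣF_in − (51.27) = 88.970 − 51.27 = 37.70 Gt C/yr.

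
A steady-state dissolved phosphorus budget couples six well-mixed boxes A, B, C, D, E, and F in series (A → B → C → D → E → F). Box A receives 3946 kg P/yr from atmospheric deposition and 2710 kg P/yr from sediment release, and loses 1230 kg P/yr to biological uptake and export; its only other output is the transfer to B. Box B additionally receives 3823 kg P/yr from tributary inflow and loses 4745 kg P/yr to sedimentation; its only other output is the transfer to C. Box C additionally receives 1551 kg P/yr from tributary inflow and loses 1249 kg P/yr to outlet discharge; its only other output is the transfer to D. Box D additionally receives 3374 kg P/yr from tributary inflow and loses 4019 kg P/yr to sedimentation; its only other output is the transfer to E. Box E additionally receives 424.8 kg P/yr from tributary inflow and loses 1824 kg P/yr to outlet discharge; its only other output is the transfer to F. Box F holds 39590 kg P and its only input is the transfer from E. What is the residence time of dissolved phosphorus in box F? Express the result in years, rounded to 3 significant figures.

Box A: F(A→B) = (3946 + 2710) − 1230 = 5426.0 kg P/yr.
Box B: F(B→C) = (5426.0 + 3823) − 4745 = 4504.0 kg P/yr.
Box C: F(C→D) = (4504.0 + 1551) − 1249 = 4806.0 kg P/yr.
Box D: F(D→E) = (4806.0 + 3374) − 4019 = 4161.0 kg P/yr.
Box E: F(E→F) = (4161.0 + 424.8) − 1824 = 2761.8 kg P/yr.
Box F throughput = its input = 2761.8 kg P/yr; τ = 39590 / 2761.8 = 14.33 yr.

14.3 yr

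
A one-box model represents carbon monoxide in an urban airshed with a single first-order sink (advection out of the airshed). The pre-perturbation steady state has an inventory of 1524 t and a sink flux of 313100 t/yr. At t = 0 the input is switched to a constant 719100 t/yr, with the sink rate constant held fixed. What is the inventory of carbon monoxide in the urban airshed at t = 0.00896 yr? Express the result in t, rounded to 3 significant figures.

3190 t

Residence time τ = M₀/F₀ = 0.004867 yr. The eventual steady state is M_∞ = M₀·(F₁/F₀) = 1524 × 719100/313100 = 3500.2 t.
The anomaly ΔM(t) = M(t) − M_∞ decays as ΔM₀·e^(−t/τ) with ΔM₀ = 1524 − 3500.2 = −1976 t.
At t = 0.00896 yr, e^(−t/τ) = e^(−1.841) = 0.1587, so ΔM = −313.6 t and M = 3500.2 − 313.6 = 3186.6 t.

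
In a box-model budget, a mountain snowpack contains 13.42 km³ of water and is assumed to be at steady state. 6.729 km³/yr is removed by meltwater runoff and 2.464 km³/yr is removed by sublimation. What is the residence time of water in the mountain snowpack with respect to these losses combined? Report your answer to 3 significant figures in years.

Total removal = 6.729 + 2.464 = 9.1930 km³/yr.
τ = M / ΣF_out = 13.42 / 9.1930 = 1.460 yr.

1.46 yr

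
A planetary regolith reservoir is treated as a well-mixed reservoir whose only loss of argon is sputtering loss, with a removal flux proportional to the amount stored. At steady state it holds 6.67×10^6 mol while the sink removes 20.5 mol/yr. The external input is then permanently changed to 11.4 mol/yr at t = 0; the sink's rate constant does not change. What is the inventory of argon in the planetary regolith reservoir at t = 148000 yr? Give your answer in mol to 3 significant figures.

5.59×10^6 mol

Residence time τ = M₀/F₀ = 325400 yr. The eventual steady state is M_∞ = M₀·(F₁/F₀) = 6.67×10^6 × 11.4/20.5 = 3.7092×10^6 mol.
The anomaly ΔM(t) = M(t) − M_∞ decays as ΔM₀·e^(−t/τ) with ΔM₀ = 6.67×10^6 − 3.7092×10^6 = 2.961×10^6 mol.
At t = 148000 yr, e^(−t/τ) = e^(−0.4549) = 0.6345, so ΔM = 1.879×10^6 mol and M = 3.7092×10^6 + 1.879×10^6 = 5.5879×10^6 mol.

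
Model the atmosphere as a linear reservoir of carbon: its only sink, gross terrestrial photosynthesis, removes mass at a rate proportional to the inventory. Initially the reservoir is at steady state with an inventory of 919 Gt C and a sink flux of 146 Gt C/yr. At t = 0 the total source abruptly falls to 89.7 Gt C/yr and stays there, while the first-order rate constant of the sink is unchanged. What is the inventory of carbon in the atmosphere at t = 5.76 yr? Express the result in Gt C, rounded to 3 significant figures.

The sink rate constant is k = F₀/M₀ = 146/919 = 0.1589 yr⁻¹.
Solving dM/dt = F₁ − kM with M(0) = M₀ gives M(t) = F₁/k + (M₀ − F₁/k)·e^(−kt).
F₁/k = 89.7/0.1589 = 564.62 Gt C; kt = 0.1589 × 5.76 = 0.9151, e^(−kt) = 0.4005.
M(5.76) = 564.62 + (919 − 564.62) × 0.4005 = 564.62 + 141.9 = 706.54 Gt C.

707 Gt C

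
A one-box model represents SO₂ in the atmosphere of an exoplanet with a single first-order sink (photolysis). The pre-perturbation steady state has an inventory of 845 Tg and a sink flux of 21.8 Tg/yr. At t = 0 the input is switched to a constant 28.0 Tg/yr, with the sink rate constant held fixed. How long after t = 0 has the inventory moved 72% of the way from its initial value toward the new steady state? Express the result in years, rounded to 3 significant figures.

τ = M₀/F₀ = 845/21.8 = 38.76 yr.
The remaining gap fraction is e^(−t/τ); 72% covered ⇒ e^(−t/τ) = 0.280.
t = −τ ln(0.280) = 38.76 × 1.273 = 49.34 yr.

49.3 yr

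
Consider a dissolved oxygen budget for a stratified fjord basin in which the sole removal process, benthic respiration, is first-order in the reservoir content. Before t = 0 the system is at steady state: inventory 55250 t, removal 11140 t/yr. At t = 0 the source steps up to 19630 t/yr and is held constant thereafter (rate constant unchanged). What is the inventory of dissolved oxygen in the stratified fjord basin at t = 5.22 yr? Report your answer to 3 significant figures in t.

82700 t

The sink rate constant is k = F₀/M₀ = 11140/55250 = 0.2016 yr⁻¹.
Solving dM/dt = F₁ − kM with M(0) = M₀ gives M(t) = F₁/k + (M₀ − F₁/k)·e^(−kt).
F₁/k = 19630/0.2016 = 97357 t; kt = 0.2016 × 5.22 = 1.053, e^(−kt) = 0.3491.
M(5.22) = 97357 + (55250 − 97357) × 0.3491 = 97357 − 14700 = 82659 t.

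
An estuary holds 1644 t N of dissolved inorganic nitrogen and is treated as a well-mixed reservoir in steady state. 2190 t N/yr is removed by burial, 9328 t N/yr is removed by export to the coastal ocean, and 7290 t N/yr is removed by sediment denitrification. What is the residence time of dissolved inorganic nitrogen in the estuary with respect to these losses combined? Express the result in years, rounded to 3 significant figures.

0.0874 yr

Total removal = 2190 + 9328 + 7290 = 18808 t N/yr.
τ = M / ΣF_out = 1644 / 18808 = 0.08741 yr.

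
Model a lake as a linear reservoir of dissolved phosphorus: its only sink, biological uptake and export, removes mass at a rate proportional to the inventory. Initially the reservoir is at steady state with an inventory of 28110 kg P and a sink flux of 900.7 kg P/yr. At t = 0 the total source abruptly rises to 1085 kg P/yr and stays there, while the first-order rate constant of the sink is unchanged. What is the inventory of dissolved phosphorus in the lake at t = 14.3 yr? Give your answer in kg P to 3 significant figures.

The sink rate constant is k = F₀/M₀ = 900.7/28110 = 0.03204 yr⁻¹.
Solving dM/dt = F₁ − kM with M(0) = M₀ gives M(t) = F₁/k + (M₀ − F₁/k)·e^(−kt).
F₁/k = 1085/0.03204 = 33862 kg P; kt = 0.03204 × 14.3 = 0.4582, e^(−kt) = 0.6324.
M(14.3) = 33862 + (28110 − 33862) × 0.6324 = 33862 − 3638 = 30224 kg P.

30200 kg P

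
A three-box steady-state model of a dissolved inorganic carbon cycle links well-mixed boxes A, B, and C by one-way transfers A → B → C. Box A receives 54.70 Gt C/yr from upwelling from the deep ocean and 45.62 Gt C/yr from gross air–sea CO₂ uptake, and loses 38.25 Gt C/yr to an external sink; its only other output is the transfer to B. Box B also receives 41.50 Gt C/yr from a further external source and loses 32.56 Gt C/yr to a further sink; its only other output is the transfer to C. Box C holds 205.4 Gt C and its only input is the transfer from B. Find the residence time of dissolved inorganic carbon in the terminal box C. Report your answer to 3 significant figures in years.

Box A: F(A→B) = (54.70 + 45.62) − 38.25 = 62.070 Gt C/yr.
Box B: F(B→C) = (62.070 + 41.50) − 32.56 = 71.010 Gt C/yr.
Box C throughput = its input = 71.010 Gt C/yr; τ = 205.4 / 71.010 = 2.893 yr.

2.89 yr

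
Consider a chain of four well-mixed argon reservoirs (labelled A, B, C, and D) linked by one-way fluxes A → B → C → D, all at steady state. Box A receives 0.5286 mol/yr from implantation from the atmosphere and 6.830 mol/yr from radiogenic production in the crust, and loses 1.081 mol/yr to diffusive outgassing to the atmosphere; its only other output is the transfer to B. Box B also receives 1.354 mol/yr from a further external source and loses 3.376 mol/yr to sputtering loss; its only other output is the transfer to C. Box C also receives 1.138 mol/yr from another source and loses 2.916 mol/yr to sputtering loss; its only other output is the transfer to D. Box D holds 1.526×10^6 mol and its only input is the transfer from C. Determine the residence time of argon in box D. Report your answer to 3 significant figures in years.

616000 yr

Box A: F(A→B) = (0.5286 + 6.830) − 1.081 = 6.2776 mol/yr.
Box B: F(B→C) = (6.2776 + 1.354) − 3.376 = 4.2556 mol/yr.
Box C: F(C→D) = (4.2556 + 1.138) − 2.916 = 2.4776 mol/yr.
Box D throughput = its input = 2.4776 mol/yr; τ = 1.526×10^6 / 2.4776 = 615900 yr.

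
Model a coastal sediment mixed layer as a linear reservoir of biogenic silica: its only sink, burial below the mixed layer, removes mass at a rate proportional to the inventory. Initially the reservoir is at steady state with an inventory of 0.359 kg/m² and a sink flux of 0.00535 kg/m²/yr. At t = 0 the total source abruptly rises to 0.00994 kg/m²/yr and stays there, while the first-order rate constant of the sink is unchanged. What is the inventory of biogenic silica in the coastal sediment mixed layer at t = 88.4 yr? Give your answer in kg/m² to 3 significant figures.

Residence time τ = M₀/F₀ = 67.10 yr. The eventual steady state is M_∞ = M₀·(F₁/F₀) = 0.359 × 0.00994/0.00535 = 0.66700 kg/m².
The anomaly ΔM(t) = M(t) − M_∞ decays as ΔM₀·e^(−t/τ) with ΔM₀ = 0.359 − 0.66700 = −0.3080 kg/m².
At t = 88.4 yr, e^(−t/τ) = e^(−1.317) = 0.2678, so ΔM = −0.08249 kg/m² and M = 0.66700 − 0.08249 = 0.58451 kg/m².

0.585 kg/m²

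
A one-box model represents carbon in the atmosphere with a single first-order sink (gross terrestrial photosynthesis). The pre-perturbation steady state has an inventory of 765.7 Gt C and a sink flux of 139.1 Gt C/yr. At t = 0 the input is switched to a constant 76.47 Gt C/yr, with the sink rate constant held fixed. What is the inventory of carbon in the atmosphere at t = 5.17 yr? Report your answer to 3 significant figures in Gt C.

τ = M₀/F₀ = 765.7/139.1 = 5.505 yr; rate constant k = 1/τ.
New steady state M_∞ = F₁/k = F₁·τ = 76.47 × 5.505 = 420.94 Gt C.
M(t) = M_∞ + (M₀ − M_∞)·e^(−t/τ); t/τ = 5.17/5.505 = 0.9392, so e^(−t/τ) = 0.3909.
M(t) = 420.94 + 344.8 × 0.3909 = 555.72 Gt C.

556 Gt C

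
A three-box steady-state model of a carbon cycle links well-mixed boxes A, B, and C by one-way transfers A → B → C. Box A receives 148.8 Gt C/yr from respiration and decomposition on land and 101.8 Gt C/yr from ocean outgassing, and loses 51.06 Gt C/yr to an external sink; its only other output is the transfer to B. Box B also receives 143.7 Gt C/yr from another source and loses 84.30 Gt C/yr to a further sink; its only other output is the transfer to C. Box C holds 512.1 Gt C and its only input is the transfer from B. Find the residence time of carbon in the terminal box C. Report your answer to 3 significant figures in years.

1.98 yr

Box A: F(A→B) = (148.8 + 101.8) − 51.06 = 199.54 Gt C/yr.
Box B: F(B→C) = (199.54 + 143.7) − 84.30 = 258.94 Gt C/yr.
Box C throughput = its input = 258.94 Gt C/yr; τ = 512.1 / 258.94 = 1.978 yr.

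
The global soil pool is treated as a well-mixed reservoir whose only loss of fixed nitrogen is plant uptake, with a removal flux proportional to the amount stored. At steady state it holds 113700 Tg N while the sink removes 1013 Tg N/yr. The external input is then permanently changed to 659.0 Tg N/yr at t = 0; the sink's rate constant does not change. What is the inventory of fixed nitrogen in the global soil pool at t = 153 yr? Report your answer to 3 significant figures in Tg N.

The sink rate constant is k = F₀/M₀ = 1013/113700 = 0.008909 yr⁻¹.
Solving dM/dt = F₁ − kM with M(0) = M₀ gives M(t) = F₁/k + (M₀ − F₁/k)·e^(−kt).
F₁/k = 659.0/0.008909 = 73967 Tg N; kt = 0.008909 × 153 = 1.363, e^(−kt) = 0.2559.
M(153) = 73967 + (113700 − 73967) × 0.2559 = 73967 + 10170 = 84133 Tg N.

84100 Tg N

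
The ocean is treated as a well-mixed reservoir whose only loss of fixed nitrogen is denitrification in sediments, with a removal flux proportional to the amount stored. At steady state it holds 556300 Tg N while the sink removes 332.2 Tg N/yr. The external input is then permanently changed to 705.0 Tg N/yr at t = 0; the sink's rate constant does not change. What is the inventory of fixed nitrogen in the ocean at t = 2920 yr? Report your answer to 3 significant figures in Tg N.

1.07×10^6 Tg N

τ = M₀/F₀ = 556300/332.2 = 1675 yr; rate constant k = 1/τ.
New steady state M_∞ = F₁/k = F₁·τ = 705.0 × 1675 = 1.1806×10^6 Tg N.
M(t) = M_∞ + (M₀ − M_∞)·e^(−t/τ); t/τ = 2920/1675 = 1.744, so e^(−t/τ) = 0.1749.
M(t) = 1.1806×10^6 − 624300 × 0.1749 = 1.0714×10^6 Tg N.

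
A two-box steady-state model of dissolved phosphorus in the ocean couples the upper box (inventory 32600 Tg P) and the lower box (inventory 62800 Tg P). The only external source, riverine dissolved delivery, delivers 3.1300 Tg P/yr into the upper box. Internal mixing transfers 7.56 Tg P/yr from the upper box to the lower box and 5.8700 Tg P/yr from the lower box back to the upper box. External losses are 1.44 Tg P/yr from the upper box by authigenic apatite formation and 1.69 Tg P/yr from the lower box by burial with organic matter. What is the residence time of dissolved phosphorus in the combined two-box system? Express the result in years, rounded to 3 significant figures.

30500 yr

Treat the two boxes together as one reservoir: the mixing fluxes between them are internal recycling, so τ = ΣM / Σ(external losses).
M_total = 32600 + 62800 = 95400 Tg P.
ΣF_external_out = 1.44 + 1.69 = 3.1300 Tg P/yr.
τ = M_total / ΣF_ext = 95400 / 3.1300 = 30480 yr.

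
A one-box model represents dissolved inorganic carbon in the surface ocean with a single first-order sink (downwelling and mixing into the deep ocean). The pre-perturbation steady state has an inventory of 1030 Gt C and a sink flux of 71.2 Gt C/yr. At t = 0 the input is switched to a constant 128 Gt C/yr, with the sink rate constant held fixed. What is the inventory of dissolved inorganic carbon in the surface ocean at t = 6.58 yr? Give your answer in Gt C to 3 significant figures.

1330 Gt C

Residence time τ = M₀/F₀ = 14.47 yr. The eventual steady state is M_∞ = M₀·(F₁/F₀) = 1030 × 128/71.2 = 1851.7 Gt C.
The anomaly ΔM(t) = M(t) − M_∞ decays as ΔM₀·e^(−t/τ) with ΔM₀ = 1030 − 1851.7 = −821.7 Gt C.
At t = 6.58 yr, e^(−t/τ) = e^(−0.4549) = 0.6345, so ΔM = −521.4 Gt C and M = 1851.7 − 521.4 = 1330.3 Gt C.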